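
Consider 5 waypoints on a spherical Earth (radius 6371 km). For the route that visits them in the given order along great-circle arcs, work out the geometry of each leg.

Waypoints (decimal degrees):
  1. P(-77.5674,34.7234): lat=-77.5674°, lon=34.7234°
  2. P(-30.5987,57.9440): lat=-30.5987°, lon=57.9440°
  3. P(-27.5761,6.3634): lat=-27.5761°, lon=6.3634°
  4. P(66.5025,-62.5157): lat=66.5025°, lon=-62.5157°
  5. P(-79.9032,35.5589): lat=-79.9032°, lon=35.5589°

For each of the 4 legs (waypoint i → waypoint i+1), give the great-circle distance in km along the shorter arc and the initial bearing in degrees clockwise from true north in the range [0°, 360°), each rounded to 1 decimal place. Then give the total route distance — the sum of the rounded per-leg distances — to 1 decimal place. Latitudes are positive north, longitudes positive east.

Leg 1: φ1=-1.3538065, φ2=-0.5340481, Δφ=0.8197585, Δλ=0.4052759 rad; a=sin²(Δφ/2)+cosφ1·cosφ2·sin²(Δλ/2)=0.1663068511; c=2·atan2(√a, √(1-a))=0.840102767; dist=6371·c=5352.295 ≈ 5352.3 km; running total=5352.3 km
Leg 1 bearing: y=sinΔλ·cosφ2=0.33937133, x=cosφ1·sinφ2-sinφ1·cosφ2·cosΔλ=0.66288960; θ=atan2(y, x)=27.1105° ≈ 27.1°
Leg 2: φ1=-0.5340481, φ2=-0.4812937, Δφ=0.0527543, Δλ=-0.9002513 rad; a=sin²(Δφ/2)+cosφ1·cosφ2·sin²(Δλ/2)=0.1451206622; c=2·atan2(√a, √(1-a))=0.781640750; dist=6371·c=4979.833 ≈ 4979.8 km; running total=10332.1 km
Leg 2 bearing: y=sinΔλ·cosφ2=-0.69447688, x=cosφ1·sinφ2-sinφ1·cosφ2·cosΔλ=-0.11808679; θ=atan2(y, x)=-99.6501° <0 so +360° → 260.3499° ≈ 260.3°
Leg 3: φ1=-0.4812937, φ2=1.1606876, Δφ=1.6419813, Δλ=-1.2021671 rad; a=sin²(Δφ/2)+cosφ1·cosφ2·sin²(Δλ/2)=0.6485954914; c=2·atan2(√a, √(1-a))=1.872545689; dist=6371·c=11929.989 ≈ 11930.0 km; running total=22262.1 km
Leg 3 bearing: y=sinΔλ·cosφ2=-0.37192464, x=cosφ1·sinφ2-sinφ1·cosφ2·cosΔλ=0.87940297; θ=atan2(y, x)=-22.9249° <0 so +360° → 337.0751° ≈ 337.1°
Leg 4: φ1=1.1606876, φ2=-1.3945739, Δφ=-2.5552615, Δλ=1.7117247 rad; a=sin²(Δφ/2)+cosφ1·cosφ2·sin²(Δλ/2)=0.9563463787; c=2·atan2(√a, √(1-a))=2.720622101; dist=6371·c=17333.083 ≈ 17333.1 km; running total=39595.2 km
Leg 4 bearing: y=sinΔλ·cosφ2=0.17357370, x=cosφ1·sinφ2-sinφ1·cosφ2·cosΔλ=-0.36995148; θ=atan2(y, x)=154.8650° ≈ 154.9°

Leg 1: dist=5352.3 km, bearing=27.1°
Leg 2: dist=4979.8 km, bearing=260.3°
Leg 3: dist=11930.0 km, bearing=337.1°
Leg 4: dist=17333.1 km, bearing=154.9°
Total: 39595.2 km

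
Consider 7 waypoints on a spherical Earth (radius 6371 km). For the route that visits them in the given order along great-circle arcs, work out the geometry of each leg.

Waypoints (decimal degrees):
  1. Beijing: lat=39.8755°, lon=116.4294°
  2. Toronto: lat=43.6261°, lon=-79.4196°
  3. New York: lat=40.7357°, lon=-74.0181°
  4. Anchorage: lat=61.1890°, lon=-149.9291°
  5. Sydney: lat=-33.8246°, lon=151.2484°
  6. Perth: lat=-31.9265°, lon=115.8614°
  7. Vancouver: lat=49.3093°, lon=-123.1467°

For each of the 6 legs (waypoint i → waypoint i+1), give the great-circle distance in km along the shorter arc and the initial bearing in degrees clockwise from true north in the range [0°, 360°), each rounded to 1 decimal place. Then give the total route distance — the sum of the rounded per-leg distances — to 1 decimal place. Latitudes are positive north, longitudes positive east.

Leg 1: φ1=0.6959588, φ2=0.7614191, Δφ=0.0654603, Δλ=-3.4182099 rad; a=sin²(Δφ/2)+cosφ1·cosφ2·sin²(Δλ/2)=0.5460286875; c=2·atan2(√a, √(1-a))=1.662984225; dist=6371·c=10594.872 ≈ 10594.9 km; running total=10594.9 km
Leg 1 bearing: y=sinΔλ·cosφ2=0.19768773, x=cosφ1·sinφ2-sinφ1·cosφ2·cosΔλ=0.97593289; θ=atan2(y, x)=11.4511° ≈ 11.5°
Leg 2: φ1=0.7614191, φ2=0.7109721, Δφ=-0.0504470, Δλ=0.0942740 rad; a=sin²(Δφ/2)+cosφ1·cosφ2·sin²(Δλ/2)=0.0018538683; c=2·atan2(√a, √(1-a))=0.086139772; dist=6371·c=548.796 ≈ 548.8 km; running total=11143.7 km
Leg 2 bearing: y=sinΔλ·cosφ2=0.07132824, x=cosφ1·sinφ2-sinφ1·cosφ2·cosΔλ=-0.04810414; θ=atan2(y, x)=123.9959° ≈ 124.0°
Leg 3: φ1=0.7109721, φ2=1.0679495, Δφ=0.3569774, Δλ=-1.3248969 rad; a=sin²(Δφ/2)+cosφ1·cosφ2·sin²(Δλ/2)=0.1696582499; c=2·atan2(√a, √(1-a))=0.849067404; dist=6371·c=5409.408 ≈ 5409.4 km; running total=16553.1 km
Leg 3 bearing: y=sinΔλ·cosφ2=-0.46742510, x=cosφ1·sinφ2-sinφ1·cosφ2·cosΔλ=0.58737645; θ=atan2(y, x)=-38.5122° <0 so +360° → 321.4878° ≈ 321.5°
Leg 4: φ1=1.0679495, φ2=-0.5903506, Δφ=-1.6583002, Δλ=5.2565390 rad; a=sin²(Δφ/2)+cosφ1·cosφ2·sin²(Δλ/2)=0.6402433705; c=2·atan2(√a, √(1-a))=1.855097495; dist=6371·c=11818.826 ≈ 11818.8 km; running total=28371.9 km
Leg 4 bearing: y=sinΔλ·cosφ2=-0.71075899, x=cosφ1·sinφ2-sinφ1·cosφ2·cosΔλ=-0.64509599; θ=atan2(y, x)=-132.2274° <0 so +360° → 227.7726° ≈ 227.8°
Leg 5: φ1=-0.5903506, φ2=-0.5572225, Δφ=0.0331281, Δλ=-0.6176197 rad; a=sin²(Δφ/2)+cosφ1·cosφ2·sin²(Δλ/2)=0.0654025220; c=2·atan2(√a, √(1-a))=0.517224440; dist=6371·c=3295.237 ≈ 3295.2 km; running total=31667.1 km
Leg 5 bearing: y=sinΔλ·cosφ2=-0.49149470, x=cosφ1·sinφ2-sinφ1·cosφ2·cosΔλ=-0.05415801; θ=atan2(y, x)=-96.2881° <0 so +360° → 263.7119° ≈ 263.7°
Leg 6: φ1=-0.5572225, φ2=0.8606096, Δφ=1.4178322, Δλ=-4.1714783 rad; a=sin²(Δφ/2)+cosφ1·cosφ2·sin²(Δλ/2)=0.8429548542; c=2·atan2(√a, √(1-a))=2.326649428; dist=6371·c=14823.084 ≈ 14823.1 km; running total=46490.2 km
Leg 6 bearing: y=sinΔλ·cosφ2=0.55889941, x=cosφ1·sinφ2-sinφ1·cosφ2·cosΔλ=0.46600357; θ=atan2(y, x)=50.1791° ≈ 50.2°

Leg 1: dist=10594.9 km, bearing=11.5°
Leg 2: dist=548.8 km, bearing=124.0°
Leg 3: dist=5409.4 km, bearing=321.5°
Leg 4: dist=11818.8 km, bearing=227.8°
Leg 5: dist=3295.2 km, bearing=263.7°
Leg 6: dist=14823.1 km, bearing=50.2°
Total: 46490.2 km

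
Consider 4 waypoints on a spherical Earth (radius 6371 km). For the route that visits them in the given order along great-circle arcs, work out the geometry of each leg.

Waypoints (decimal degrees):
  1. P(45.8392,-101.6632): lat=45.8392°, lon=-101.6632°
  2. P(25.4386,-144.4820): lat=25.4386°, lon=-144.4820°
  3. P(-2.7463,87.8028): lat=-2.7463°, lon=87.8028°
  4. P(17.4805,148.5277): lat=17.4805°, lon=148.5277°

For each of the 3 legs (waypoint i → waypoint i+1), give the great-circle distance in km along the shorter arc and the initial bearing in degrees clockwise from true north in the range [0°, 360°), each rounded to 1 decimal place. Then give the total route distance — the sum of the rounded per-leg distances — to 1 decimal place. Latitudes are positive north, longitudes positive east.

Leg 1: dist=4412.2 km, bearing=254.0°
Leg 2: dist=13890.0 km, bearing=285.5°
Leg 3: dist=7023.1 km, bearing=68.8°
Total: 25325.3 km

Leg 1: φ1=0.8000450, φ2=0.4439873, Δφ=-0.3560576, Δλ=-0.7473290 rad; a=sin²(Δφ/2)+cosφ1·cosφ2·sin²(Δλ/2)=0.1151901247; c=2·atan2(√a, √(1-a))=0.692550922; dist=6371·c=4412.242 ≈ 4412.2 km; running total=4412.2 km
Leg 1 bearing: y=sinΔλ·cosφ2=-0.61378421, x=cosφ1·sinφ2-sinφ1·cosφ2·cosΔλ=-0.17593858; θ=atan2(y, x)=-105.9947° <0 so +360° → 254.0053° ≈ 254.0°
Leg 2: φ1=0.4439873, φ2=-0.0479320, Δφ=-0.4919193, Δλ=4.0541346 rad; a=sin²(Δφ/2)+cosφ1·cosφ2·sin²(Δλ/2)=0.7861865858; c=2·atan2(√a, √(1-a))=2.180193404; dist=6371·c=13890.012 ≈ 13890.0 km; running total=18302.2 km
Leg 2 bearing: y=sinΔλ·cosφ2=-0.79015273, x=cosφ1·sinφ2-sinφ1·cosφ2·cosΔλ=0.21919768; θ=atan2(y, x)=-74.4954° <0 so +360° → 285.5046° ≈ 285.5°
Leg 3: φ1=-0.0479320, φ2=0.3050923, Δφ=0.3530243, Δλ=1.0598494 rad; a=sin²(Δφ/2)+cosφ1·cosφ2·sin²(Δλ/2)=0.2742535898; c=2·atan2(√a, √(1-a))=1.102358644; dist=6371·c=7023.127 ≈ 7023.1 km; running total=25325.3 km
Leg 3 bearing: y=sinΔλ·cosφ2=0.83199923, x=cosφ1·sinφ2-sinφ1·cosφ2·cosΔλ=0.32238412; θ=atan2(y, x)=68.8196° ≈ 68.8°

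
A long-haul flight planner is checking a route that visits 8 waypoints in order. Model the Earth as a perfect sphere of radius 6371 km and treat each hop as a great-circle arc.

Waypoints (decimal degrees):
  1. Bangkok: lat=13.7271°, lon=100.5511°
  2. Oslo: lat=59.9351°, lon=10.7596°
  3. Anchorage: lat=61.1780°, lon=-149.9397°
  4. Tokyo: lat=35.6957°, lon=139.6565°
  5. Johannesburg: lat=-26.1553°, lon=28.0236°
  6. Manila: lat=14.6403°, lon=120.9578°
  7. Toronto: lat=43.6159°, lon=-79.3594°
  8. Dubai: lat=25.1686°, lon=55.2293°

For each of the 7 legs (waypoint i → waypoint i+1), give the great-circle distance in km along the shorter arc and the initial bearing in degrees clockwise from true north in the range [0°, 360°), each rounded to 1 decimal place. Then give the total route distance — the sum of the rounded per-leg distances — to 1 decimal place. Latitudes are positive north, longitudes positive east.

Leg 1: φ1=0.2395831, φ2=1.0460648, Δφ=0.8064817, Δλ=-1.5671573 rad; a=sin²(Δφ/2)+cosφ1·cosφ2·sin²(Δλ/2)=0.3964288696; c=2·atan2(√a, √(1-a))=1.362143370; dist=6371·c=8678.215 ≈ 8678.2 km; running total=8678.2 km
Leg 1 bearing: y=sinΔλ·cosφ2=-0.50097733, x=cosφ1·sinφ2-sinφ1·cosφ2·cosΔλ=0.84030578; θ=atan2(y, x)=-30.8027° <0 so +360° → 329.1973° ≈ 329.2°
Leg 2: φ1=1.0460648, φ2=1.0677575, Δφ=0.0216927, Δλ=-2.8047319 rad; a=sin²(Δφ/2)+cosφ1·cosφ2·sin²(Δλ/2)=0.2348484313; c=2·atan2(√a, √(1-a))=1.011838247; dist=6371·c=6446.421 ≈ 6446.4 km; running total=15124.6 km
Leg 2 bearing: y=sinΔλ·cosφ2=-0.15934328, x=cosφ1·sinφ2-sinφ1·cosφ2·cosΔλ=0.83269941; θ=atan2(y, x)=-10.8330° <0 so +360° → 349.1670° ≈ 349.2°
Leg 3: φ1=1.0677575, φ2=0.6230075, Δφ=-0.4447500, Δλ=5.0544072 rad; a=sin²(Δφ/2)+cosφ1·cosφ2·sin²(Δλ/2)=0.1787446331; c=2·atan2(√a, √(1-a))=0.873026007; dist=6371·c=5562.049 ≈ 5562.0 km; running total=20686.6 km
Leg 3 bearing: y=sinΔλ·cosφ2=-0.76508866, x=cosφ1·sinφ2-sinφ1·cosφ2·cosΔλ=0.04265325; θ=atan2(y, x)=-86.8091° <0 so +360° → 273.1909° ≈ 273.2°
Leg 4: φ1=0.6230075, φ2=-0.4564961, Δφ=-1.0795036, Δλ=-1.9483617 rad; a=sin²(Δφ/2)+cosφ1·cosφ2·sin²(Δλ/2)=0.7629707145; c=2·atan2(√a, √(1-a))=2.124617947; dist=6371·c=13535.941 ≈ 13535.9 km; running total=34222.5 km
Leg 4 bearing: y=sinΔλ·cosφ2=-0.83437986, x=cosφ1·sinφ2-sinφ1·cosφ2·cosΔλ=-0.16491166; θ=atan2(y, x)=-101.1802° <0 so +360° → 258.8198° ≈ 258.8°
Leg 5: φ1=-0.4564961, φ2=0.2555214, Δφ=0.7120175, Δλ=1.6220078 rad; a=sin²(Δφ/2)+cosφ1·cosφ2·sin²(Δλ/2)=0.5779346112; c=2·atan2(√a, √(1-a))=1.727303697; dist=6371·c=11004.652 ≈ 11004.7 km; running total=45227.2 km
Leg 5 bearing: y=sinΔλ·cosφ2=0.96626318, x=cosφ1·sinφ2-sinφ1·cosφ2·cosΔλ=0.20503720; θ=atan2(y, x)=78.0198° ≈ 78.0°
Leg 6: φ1=0.2555214, φ2=0.7612411, Δφ=0.5057196, Δλ=-3.4961947 rad; a=sin²(Δφ/2)+cosφ1·cosφ2·sin²(Δλ/2)=0.7412708671; c=2·atan2(√a, √(1-a))=2.074350671; dist=6371·c=13215.688 ≈ 13215.7 km; running total=58442.9 km
Leg 6 bearing: y=sinΔλ·cosφ2=0.25137846, x=cosφ1·sinφ2-sinφ1·cosφ2·cosΔλ=0.83902464; θ=atan2(y, x)=16.6786° ≈ 16.7°
Leg 7: φ1=0.7612411, φ2=0.4392749, Δφ=-0.3219661, Δλ=2.3490160 rad; a=sin²(Δφ/2)+cosφ1·cosφ2·sin²(Δλ/2)=0.5833108741; c=2·atan2(√a, √(1-a))=1.738198851; dist=6371·c=11074.065 ≈ 11074.1 km; running total=69517.0 km
Leg 7 bearing: y=sinΔλ·cosφ2=0.64455180, x=cosφ1·sinφ2-sinφ1·cosφ2·cosΔλ=0.74618374; θ=atan2(y, x)=40.8204° ≈ 40.8°

Leg 1: dist=8678.2 km, bearing=329.2°
Leg 2: dist=6446.4 km, bearing=349.2°
Leg 3: dist=5562.0 km, bearing=273.2°
Leg 4: dist=13535.9 km, bearing=258.8°
Leg 5: dist=11004.7 km, bearing=78.0°
Leg 6: dist=13215.7 km, bearing=16.7°
Leg 7: dist=11074.1 km, bearing=40.8°
Total: 69517.0 km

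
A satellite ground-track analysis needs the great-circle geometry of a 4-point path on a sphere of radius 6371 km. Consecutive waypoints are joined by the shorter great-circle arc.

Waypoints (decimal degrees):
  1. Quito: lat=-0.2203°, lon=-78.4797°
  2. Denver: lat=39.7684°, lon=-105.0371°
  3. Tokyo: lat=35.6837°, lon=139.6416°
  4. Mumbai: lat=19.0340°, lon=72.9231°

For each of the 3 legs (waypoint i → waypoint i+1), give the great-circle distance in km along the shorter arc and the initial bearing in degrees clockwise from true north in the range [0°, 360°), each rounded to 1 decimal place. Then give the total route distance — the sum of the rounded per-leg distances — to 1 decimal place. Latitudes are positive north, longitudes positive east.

Leg 1: dist=5199.3 km, bearing=331.9°
Leg 2: dist=9330.2 km, bearing=312.4°
Leg 3: dist=6717.8 km, bearing=273.1°
Total: 21247.3 km

Leg 1: φ1=-0.0038450, φ2=0.6940895, Δφ=0.6979345, Δλ=-0.4635141 rad; a=sin²(Δφ/2)+cosφ1·cosφ2·sin²(Δλ/2)=0.1574647059; c=2·atan2(√a, √(1-a))=0.816095734; dist=6371·c=5199.346 ≈ 5199.3 km; running total=5199.3 km
Leg 1 bearing: y=sinΔλ·cosφ2=-0.34365286, x=cosφ1·sinφ2-sinφ1·cosφ2·cosΔλ=0.64232469; θ=atan2(y, x)=-28.1474° <0 so +360° → 331.8526° ≈ 331.9°
Leg 2: φ1=0.6940895, φ2=0.6227981, Δφ=-0.0712915, Δλ=4.2704489 rad; a=sin²(Δφ/2)+cosφ1·cosφ2·sin²(Δλ/2)=0.4469422799; c=2·atan2(√a, √(1-a))=1.464480719; dist=6371·c=9330.207 ≈ 9330.2 km; running total=14529.5 km
Leg 2 bearing: y=sinΔλ·cosφ2=-0.73421151, x=cosφ1·sinφ2-sinφ1·cosφ2·cosΔλ=0.67057660; θ=atan2(y, x)=-47.5936° <0 so +360° → 312.4064° ≈ 312.4°
Leg 3: φ1=0.6227981, φ2=0.3322060, Δφ=-0.2905921, Δλ=-1.1644575 rad; a=sin²(Δφ/2)+cosφ1·cosφ2·sin²(Δλ/2)=0.2531388122; c=2·atan2(√a, √(1-a))=1.054431285; dist=6371·c=6717.782 ≈ 6717.8 km; running total=21247.3 km
Leg 3 bearing: y=sinΔλ·cosφ2=-0.86835121, x=cosφ1·sinφ2-sinφ1·cosφ2·cosΔλ=0.04695097; θ=atan2(y, x)=-86.9051° <0 so +360° → 273.0949° ≈ 273.1°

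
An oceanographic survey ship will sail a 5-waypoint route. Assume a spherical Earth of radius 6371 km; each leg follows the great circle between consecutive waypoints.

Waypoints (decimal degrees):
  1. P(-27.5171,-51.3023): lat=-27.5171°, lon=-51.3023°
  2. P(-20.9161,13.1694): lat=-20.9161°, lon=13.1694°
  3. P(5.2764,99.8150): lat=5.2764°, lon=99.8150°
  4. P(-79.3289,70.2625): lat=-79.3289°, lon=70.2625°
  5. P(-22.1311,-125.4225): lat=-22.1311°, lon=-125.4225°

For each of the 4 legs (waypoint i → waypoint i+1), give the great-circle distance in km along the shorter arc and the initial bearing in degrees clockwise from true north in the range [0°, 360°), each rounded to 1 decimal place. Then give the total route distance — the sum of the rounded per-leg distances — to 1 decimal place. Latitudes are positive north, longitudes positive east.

Leg 1: φ1=-0.4802640, φ2=-0.3650548, Δφ=0.1152092, Δλ=1.1252434 rad; a=sin²(Δφ/2)+cosφ1·cosφ2·sin²(Δλ/2)=0.2390213309; c=2·atan2(√a, √(1-a))=1.021652255; dist=6371·c=6508.947 ≈ 6508.9 km; running total=6508.9 km
Leg 1 bearing: y=sinΔλ·cosφ2=0.84290997, x=cosφ1·sinφ2-sinφ1·cosφ2·cosΔλ=-0.13062665; θ=atan2(y, x)=98.8091° ≈ 98.8°
Leg 2: φ1=-0.3650548, φ2=0.0920906, Δφ=0.4571454, Δλ=1.5122510 rad; a=sin²(Δφ/2)+cosφ1·cosφ2·sin²(Δλ/2)=0.4892026613; c=2·atan2(√a, √(1-a))=1.549199971; dist=6371·c=9869.953 ≈ 9870.0 km; running total=16378.9 km
Leg 2 bearing: y=sinΔλ·cosφ2=0.99405663, x=cosφ1·sinφ2-sinφ1·cosφ2·cosΔλ=0.10670089; θ=atan2(y, x)=83.8734° ≈ 83.9°
Leg 3: φ1=0.0920906, φ2=-1.3845505, Δφ=-1.4766410, Δλ=-0.5157884 rad; a=sin²(Δφ/2)+cosφ1·cosφ2·sin²(Δλ/2)=0.4649858400; c=2·atan2(√a, √(1-a))=1.500710644; dist=6371·c=9561.028 ≈ 9561.0 km; running total=25939.9 km
Leg 3 bearing: y=sinΔλ·cosφ2=-0.09133018, x=cosφ1·sinφ2-sinφ1·cosφ2·cosΔλ=-0.99335534; θ=atan2(y, x)=-174.7469° <0 so +360° → 185.2531° ≈ 185.3°
Leg 4: φ1=-1.3845505, φ2=-0.3862606, Δφ=0.9982899, Δλ=-3.4153475 rad; a=sin²(Δφ/2)+cosφ1·cosφ2·sin²(Δλ/2)=0.3974644765; c=2·atan2(√a, √(1-a))=1.364260030; dist=6371·c=8691.701 ≈ 8691.7 km; running total=34631.6 km
Leg 4 bearing: y=sinΔλ·cosφ2=0.25043029, x=cosφ1·sinφ2-sinφ1·cosφ2·cosΔλ=-0.94616623; θ=atan2(y, x)=165.1750° ≈ 165.2°

Leg 1: dist=6508.9 km, bearing=98.8°
Leg 2: dist=9870.0 km, bearing=83.9°
Leg 3: dist=9561.0 km, bearing=185.3°
Leg 4: dist=8691.7 km, bearing=165.2°
Total: 34631.6 km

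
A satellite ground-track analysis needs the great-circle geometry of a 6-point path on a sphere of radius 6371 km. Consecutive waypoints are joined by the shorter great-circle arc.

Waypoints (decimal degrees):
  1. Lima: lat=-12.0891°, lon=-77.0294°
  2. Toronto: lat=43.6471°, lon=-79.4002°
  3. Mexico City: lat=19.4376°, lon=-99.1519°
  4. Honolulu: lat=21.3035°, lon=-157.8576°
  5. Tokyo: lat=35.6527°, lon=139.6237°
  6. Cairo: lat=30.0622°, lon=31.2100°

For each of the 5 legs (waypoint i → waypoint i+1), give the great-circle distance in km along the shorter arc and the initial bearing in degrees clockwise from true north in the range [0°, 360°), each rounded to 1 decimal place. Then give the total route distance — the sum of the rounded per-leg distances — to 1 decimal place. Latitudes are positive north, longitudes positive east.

Leg 1: φ1=-0.2109946, φ2=0.7617856, Δφ=0.9727802, Δλ=-0.0413783 rad; a=sin²(Δφ/2)+cosφ1·cosφ2·sin²(Δλ/2)=0.2188008198; c=2·atan2(√a, √(1-a))=0.973512837; dist=6371·c=6202.250 ≈ 6202.3 km; running total=6202.3 km
Leg 1 bearing: y=sinΔλ·cosφ2=-0.02993296, x=cosφ1·sinφ2-sinφ1·cosφ2·cosΔλ=0.82632445; θ=atan2(y, x)=-2.0746° <0 so +360° → 357.9254° ≈ 357.9°
Leg 2: φ1=0.7617856, φ2=0.3392501, Δφ=-0.4225355, Δλ=-0.3447322 rad; a=sin²(Δφ/2)+cosφ1·cosφ2·sin²(Δλ/2)=0.0640469932; c=2·atan2(√a, √(1-a))=0.511714973; dist=6371·c=3260.136 ≈ 3260.1 km; running total=9462.4 km
Leg 2 bearing: y=sinΔλ·cosφ2=-0.31868331, x=cosφ1·sinφ2-sinφ1·cosφ2·cosΔλ=-0.37178065; θ=atan2(y, x)=-139.3974° <0 so +360° → 220.6026° ≈ 220.6°
Leg 3: φ1=0.3392501, φ2=0.3718162, Δφ=0.0325661, Δλ=-1.0246078 rad; a=sin²(Δφ/2)+cosφ1·cosφ2·sin²(Δλ/2)=0.2113700402; c=2·atan2(√a, √(1-a))=0.955427269; dist=6371·c=6087.027 ≈ 6087.0 km; running total=15549.4 km
Leg 3 bearing: y=sinΔλ·cosφ2=-0.79612098, x=cosφ1·sinφ2-sinφ1·cosφ2·cosΔλ=0.18155541; θ=atan2(y, x)=-77.1534° <0 so +360° → 282.8466° ≈ 282.8°
Leg 4: φ1=0.3718162, φ2=0.6222570, Δφ=0.2504408, Δλ=5.1920281 rad; a=sin²(Δφ/2)+cosφ1·cosφ2·sin²(Δλ/2)=0.2194473089; c=2·atan2(√a, √(1-a))=0.975075715; dist=6371·c=6212.207 ≈ 6212.2 km; running total=21761.6 km
Leg 4 bearing: y=sinΔλ·cosφ2=-0.72087636, x=cosφ1·sinφ2-sinφ1·cosφ2·cosΔλ=0.40681448; θ=atan2(y, x)=-60.5625° <0 so +360° → 299.4375° ≈ 299.4°
Leg 5: φ1=0.6222570, φ2=0.5246844, Δφ=-0.0975726, Δλ=-1.8921760 rad; a=sin²(Δφ/2)+cosφ1·cosφ2·sin²(Δλ/2)=0.4650799595; c=2·atan2(√a, √(1-a))=1.500899345; dist=6371·c=9562.230 ≈ 9562.2 km; running total=31323.8 km
Leg 5 bearing: y=sinΔλ·cosφ2=-0.82116985, x=cosφ1·sinφ2-sinφ1·cosφ2·cosΔλ=0.56639424; θ=atan2(y, x)=-55.4044° <0 so +360° → 304.5956° ≈ 304.6°

Leg 1: dist=6202.3 km, bearing=357.9°
Leg 2: dist=3260.1 km, bearing=220.6°
Leg 3: dist=6087.0 km, bearing=282.8°
Leg 4: dist=6212.2 km, bearing=299.4°
Leg 5: dist=9562.2 km, bearing=304.6°
Total: 31323.8 km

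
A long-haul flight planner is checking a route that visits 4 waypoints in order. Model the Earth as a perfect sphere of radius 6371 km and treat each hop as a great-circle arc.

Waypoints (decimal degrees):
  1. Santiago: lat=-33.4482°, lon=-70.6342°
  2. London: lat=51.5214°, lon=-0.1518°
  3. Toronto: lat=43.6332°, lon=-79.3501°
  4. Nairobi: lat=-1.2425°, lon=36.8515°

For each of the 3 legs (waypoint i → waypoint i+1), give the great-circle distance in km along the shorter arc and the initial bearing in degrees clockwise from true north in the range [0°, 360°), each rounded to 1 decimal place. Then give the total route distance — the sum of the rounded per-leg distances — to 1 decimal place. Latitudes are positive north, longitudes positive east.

Leg 1: dist=11670.3 km, bearing=37.4°
Leg 2: dist=5709.6 km, bearing=294.4°
Leg 3: dist=12180.2 km, bearing=72.1°
Total: 29560.1 km

Leg 1: φ1=-0.5837812, φ2=0.8992181, Δφ=1.4829993, Δλ=1.2301499 rad; a=sin²(Δφ/2)+cosφ1·cosφ2·sin²(Δλ/2)=0.6290173116; c=2·atan2(√a, √(1-a))=1.831783710; dist=6371·c=11670.294 ≈ 11670.3 km; running total=11670.3 km
Leg 1 bearing: y=sinΔλ·cosφ2=0.58646872, x=cosφ1·sinφ2-sinφ1·cosφ2·cosΔλ=0.76777118; θ=atan2(y, x)=37.3747° ≈ 37.4°
Leg 2: φ1=0.8992181, φ2=0.7615430, Δφ=-0.1376751, Δλ=-1.3822711 rad; a=sin²(Δφ/2)+cosφ1·cosφ2·sin²(Δλ/2)=0.1877048206; c=2·atan2(√a, √(1-a))=0.896189444; dist=6371·c=5709.623 ≈ 5709.6 km; running total=17379.9 km
Leg 2 bearing: y=sinΔλ·cosφ2=-0.71094812, x=cosφ1·sinφ2-sinφ1·cosφ2·cosΔλ=0.32317124; θ=atan2(y, x)=-65.5552° <0 so +360° → 294.4448° ≈ 294.4°
Leg 3: φ1=0.7615430, φ2=-0.0216857, Δφ=-0.7832287, Δλ=2.0281005 rad; a=sin²(Δφ/2)+cosφ1·cosφ2·sin²(Δλ/2)=0.6672277251; c=2·atan2(√a, √(1-a))=1.911823672; dist=6371·c=12180.229 ≈ 12180.2 km; running total=29560.1 km
Leg 3 bearing: y=sinΔλ·cosφ2=0.89703507, x=cosφ1·sinφ2-sinφ1·cosφ2·cosΔλ=0.28890764; θ=atan2(y, x)=72.1478° ≈ 72.1°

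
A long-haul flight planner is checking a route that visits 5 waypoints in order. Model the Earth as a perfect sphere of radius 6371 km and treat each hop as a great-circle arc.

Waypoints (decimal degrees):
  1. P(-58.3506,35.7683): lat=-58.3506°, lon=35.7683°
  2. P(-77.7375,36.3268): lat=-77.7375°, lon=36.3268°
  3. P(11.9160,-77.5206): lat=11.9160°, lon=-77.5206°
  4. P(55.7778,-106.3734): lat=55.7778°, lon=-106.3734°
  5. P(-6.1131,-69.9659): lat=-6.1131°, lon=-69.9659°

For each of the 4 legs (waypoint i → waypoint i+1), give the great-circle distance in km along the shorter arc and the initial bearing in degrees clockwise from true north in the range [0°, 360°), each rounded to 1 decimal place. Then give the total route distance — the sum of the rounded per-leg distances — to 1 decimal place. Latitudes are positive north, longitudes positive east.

Leg 1: dist=2155.8 km, bearing=179.6°
Leg 2: dist=11854.0 km, bearing=249.0°
Leg 3: dist=5476.8 km, bearing=339.0°
Leg 4: dist=7647.6 km, bearing=140.7°
Total: 27134.2 km

Leg 1: φ1=-1.0184101, φ2=-1.3567753, Δφ=-0.3383652, Δλ=0.0097477 rad; a=sin²(Δφ/2)+cosφ1·cosφ2·sin²(Δλ/2)=0.0283533583; c=2·atan2(√a, √(1-a))=0.338381187; dist=6371·c=2155.827 ≈ 2155.8 km; running total=2155.8 km
Leg 1 bearing: y=sinΔλ·cosφ2=0.00207028, x=cosφ1·sinφ2-sinφ1·cosφ2·cosΔλ=-0.33195406; θ=atan2(y, x)=179.6427° ≈ 179.6°
Leg 2: φ1=-1.3567753, φ2=0.2079734, Δφ=1.5647488, Δλ=-1.9870120 rad; a=sin²(Δφ/2)+cosφ1·cosφ2·sin²(Δλ/2)=0.6428931459; c=2·atan2(√a, √(1-a))=1.860623167; dist=6371·c=11854.030 ≈ 11854.0 km; running total=14009.8 km
Leg 2 bearing: y=sinΔλ·cosφ2=-0.89491658, x=cosφ1·sinφ2-sinφ1·cosφ2·cosΔλ=-0.34271055; θ=atan2(y, x)=-110.9545° <0 so +360° → 249.0455° ≈ 249.0°
Leg 3: φ1=0.2079734, φ2=0.9735063, Δφ=0.7655328, Δλ=-0.5035764 rad; a=sin²(Δφ/2)+cosφ1·cosφ2·sin²(Δλ/2)=0.1736489004; c=2·atan2(√a, √(1-a))=0.859650626; dist=6371·c=5476.834 ≈ 5476.8 km; running total=19486.6 km
Leg 3 bearing: y=sinΔλ·cosφ2=-0.27139415, x=cosφ1·sinφ2-sinφ1·cosφ2·cosΔλ=0.70733659; θ=atan2(y, x)=-20.9910° <0 so +360° → 339.0090° ≈ 339.0°
Leg 4: φ1=0.9735063, φ2=-0.1066937, Δφ=-1.0802000, Δλ=0.6354307 rad; a=sin²(Δφ/2)+cosφ1·cosφ2·sin²(Δλ/2)=0.3189979875; c=2·atan2(√a, √(1-a))=1.200379494; dist=6371·c=7647.618 ≈ 7647.6 km; running total=27134.2 km
Leg 4 bearing: y=sinΔλ·cosφ2=0.59014924, x=cosφ1·sinφ2-sinφ1·cosφ2·cosΔλ=-0.72157949; θ=atan2(y, x)=140.7217° ≈ 140.7°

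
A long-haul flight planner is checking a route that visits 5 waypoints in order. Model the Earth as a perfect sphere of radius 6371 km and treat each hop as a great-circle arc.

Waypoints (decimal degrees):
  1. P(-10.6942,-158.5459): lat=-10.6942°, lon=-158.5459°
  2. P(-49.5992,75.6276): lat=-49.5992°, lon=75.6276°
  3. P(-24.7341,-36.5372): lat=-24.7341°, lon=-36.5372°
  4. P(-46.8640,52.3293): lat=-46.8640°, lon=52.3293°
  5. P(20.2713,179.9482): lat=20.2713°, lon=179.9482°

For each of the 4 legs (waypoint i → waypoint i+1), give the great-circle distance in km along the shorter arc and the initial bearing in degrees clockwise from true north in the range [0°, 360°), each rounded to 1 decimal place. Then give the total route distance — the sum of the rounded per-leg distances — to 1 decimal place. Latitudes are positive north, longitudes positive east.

Leg 1: dist=11495.7 km, bearing=212.7°
Leg 2: dist=9391.5 km, bearing=237.7°
Leg 3: dist=7948.4 km, bearing=133.9°
Leg 4: dist=14468.2 km, bearing=103.7°
Total: 43303.8 km

Leg 1: φ1=-0.1866490, φ2=-0.8656693, Δφ=-0.6790203, Δλ=4.0870986 rad; a=sin²(Δφ/2)+cosφ1·cosφ2·sin²(Δλ/2)=0.6157340601; c=2·atan2(√a, √(1-a))=1.804382843; dist=6371·c=11495.723 ≈ 11495.7 km; running total=11495.7 km
Leg 1 bearing: y=sinΔλ·cosφ2=-0.52549982, x=cosφ1·sinφ2-sinφ1·cosφ2·cosΔλ=-0.81870169; θ=atan2(y, x)=-147.3048° <0 so +360° → 212.6952° ≈ 212.7°
Leg 2: φ1=-0.8656693, φ2=-0.4316915, Δφ=0.4339779, Δλ=-1.9576451 rad; a=sin²(Δφ/2)+cosφ1·cosφ2·sin²(Δλ/2)=0.4517295834; c=2·atan2(√a, √(1-a))=1.474104899; dist=6371·c=9391.522 ≈ 9391.5 km; running total=20887.2 km
Leg 2 bearing: y=sinΔλ·cosφ2=-0.84114126, x=cosφ1·sinφ2-sinφ1·cosφ2·cosΔλ=-0.53212897; θ=atan2(y, x)=-122.3186° <0 so +360° → 237.6814° ≈ 237.7°
Leg 3: φ1=-0.4316915, φ2=-0.8179311, Δφ=-0.3862396, Δλ=1.5510130 rad; a=sin²(Δφ/2)+cosφ1·cosφ2·sin²(Δλ/2)=0.3411947041; c=2·atan2(√a, √(1-a))=1.247587791; dist=6371·c=7948.382 ≈ 7948.4 km; running total=28835.6 km
Leg 3 bearing: y=sinΔλ·cosφ2=0.68359862, x=cosφ1·sinφ2-sinφ1·cosφ2·cosΔλ=-0.65712742; θ=atan2(y, x)=133.8689° ≈ 133.9°
Leg 4: φ1=-0.8179311, φ2=0.3538009, Δφ=1.1717320, Δλ=2.2273700 rad; a=sin²(Δφ/2)+cosφ1·cosφ2·sin²(Δλ/2)=0.8221661522; c=2·atan2(√a, √(1-a))=2.270946193; dist=6371·c=14468.198 ≈ 14468.2 km; running total=43303.8 km
Leg 4 bearing: y=sinΔλ·cosφ2=0.74302844, x=cosφ1·sinφ2-sinφ1·cosφ2·cosΔλ=-0.18095474; θ=atan2(y, x)=103.6872° ≈ 103.7°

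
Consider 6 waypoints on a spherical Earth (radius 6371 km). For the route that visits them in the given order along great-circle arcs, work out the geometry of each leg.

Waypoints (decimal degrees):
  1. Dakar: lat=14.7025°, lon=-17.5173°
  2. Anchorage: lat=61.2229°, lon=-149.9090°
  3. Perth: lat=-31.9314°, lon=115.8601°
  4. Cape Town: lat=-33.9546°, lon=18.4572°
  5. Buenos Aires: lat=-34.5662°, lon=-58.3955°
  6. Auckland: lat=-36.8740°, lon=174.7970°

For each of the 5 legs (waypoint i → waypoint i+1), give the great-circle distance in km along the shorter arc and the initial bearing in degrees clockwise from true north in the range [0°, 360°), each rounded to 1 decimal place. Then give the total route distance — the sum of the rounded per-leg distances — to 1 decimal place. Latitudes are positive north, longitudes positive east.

Leg 1: φ1=0.2566070, φ2=1.0685412, Δφ=0.8119341, Δλ=-2.3106711 rad; a=sin²(Δφ/2)+cosφ1·cosφ2·sin²(Δλ/2)=0.5457385842; c=2·atan2(√a, √(1-a))=1.662401559; dist=6371·c=10591.160 ≈ 10591.2 km; running total=10591.2 km
Leg 1 bearing: y=sinΔλ·cosφ2=-0.35554193, x=cosφ1·sinφ2-sinφ1·cosφ2·cosΔλ=0.93017303; θ=atan2(y, x)=-20.9185° <0 so +360° → 339.0815° ≈ 339.1°
Leg 2: φ1=1.0685412, φ2=-0.5573081, Δφ=-1.6258492, Δλ=4.6385458 rad; a=sin²(Δφ/2)+cosφ1·cosφ2·sin²(Δλ/2)=0.7468626554; c=2·atan2(√a, √(1-a))=2.087164744; dist=6371·c=13297.327 ≈ 13297.3 km; running total=23888.5 km
Leg 2 bearing: y=sinΔλ·cosφ2=-0.84636916, x=cosφ1·sinφ2-sinφ1·cosφ2·cosΔλ=-0.19973623; θ=atan2(y, x)=-103.2784° <0 so +360° → 256.7216° ≈ 256.7°
Leg 3: φ1=-0.5573081, φ2=-0.5926196, Δφ=-0.0353115, Δλ=-1.7000013 rad; a=sin²(Δφ/2)+cosφ1·cosφ2·sin²(Δλ/2)=0.3976456871; c=2·atan2(√a, √(1-a))=1.364630307; dist=6371·c=8694.060 ≈ 8694.1 km; running total=32582.6 km
Leg 3 bearing: y=sinΔλ·cosφ2=-0.82256639, x=cosφ1·sinφ2-sinφ1·cosφ2·cosΔλ=-0.53054586; θ=atan2(y, x)=-122.8216° <0 so +360° → 237.1784° ≈ 237.2°
Leg 4: φ1=-0.5926196, φ2=-0.6032940, Δφ=-0.0106744, Δλ=-1.3413327 rad; a=sin²(Δφ/2)+cosφ1·cosφ2·sin²(Δλ/2)=0.2638730670; c=2·atan2(√a, √(1-a))=1.078950333; dist=6371·c=6873.993 ≈ 6874.0 km; running total=39456.6 km
Leg 4 bearing: y=sinΔλ·cosφ2=-0.80188681, x=cosφ1·sinφ2-sinφ1·cosφ2·cosΔλ=-0.36599703; θ=atan2(y, x)=-114.5329° <0 so +360° → 245.4671° ≈ 245.5°
Leg 5: φ1=-0.6032940, φ2=-0.6435727, Δφ=-0.0402787, Δλ=4.0699769 rad; a=sin²(Δφ/2)+cosφ1·cosφ2·sin²(Δλ/2)=0.5271117332; c=2·atan2(√a, √(1-a))=1.625046400; dist=6371·c=10353.171 ≈ 10353.2 km; running total=49809.8 km
Leg 5 bearing: y=sinΔλ·cosφ2=-0.64048796, x=cosφ1·sinφ2-sinφ1·cosφ2·cosΔλ=-0.76605155; θ=atan2(y, x)=-140.1013° <0 so +360° → 219.8987° ≈ 219.9°

Leg 1: dist=10591.2 km, bearing=339.1°
Leg 2: dist=13297.3 km, bearing=256.7°
Leg 3: dist=8694.1 km, bearing=237.2°
Leg 4: dist=6874.0 km, bearing=245.5°
Leg 5: dist=10353.2 km, bearing=219.9°
Total: 49809.8 km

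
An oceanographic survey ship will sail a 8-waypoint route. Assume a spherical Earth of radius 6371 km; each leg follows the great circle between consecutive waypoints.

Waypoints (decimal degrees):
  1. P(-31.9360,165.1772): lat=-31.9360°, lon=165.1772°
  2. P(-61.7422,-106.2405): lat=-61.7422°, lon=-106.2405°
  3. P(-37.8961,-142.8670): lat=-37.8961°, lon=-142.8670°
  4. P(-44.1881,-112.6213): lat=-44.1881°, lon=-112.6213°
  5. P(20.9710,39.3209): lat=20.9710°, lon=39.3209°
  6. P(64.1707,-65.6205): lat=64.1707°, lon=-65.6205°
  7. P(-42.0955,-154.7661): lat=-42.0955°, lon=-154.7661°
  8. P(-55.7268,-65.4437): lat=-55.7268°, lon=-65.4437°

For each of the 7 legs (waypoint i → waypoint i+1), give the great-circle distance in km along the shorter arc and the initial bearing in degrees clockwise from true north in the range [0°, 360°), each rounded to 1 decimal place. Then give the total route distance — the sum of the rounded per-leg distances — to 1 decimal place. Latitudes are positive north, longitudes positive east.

Leg 1: φ1=-0.5573883, φ2=-1.0776047, Δφ=-0.5202163, Δλ=-4.7371325 rad; a=sin²(Δφ/2)+cosφ1·cosφ2·sin²(Δλ/2)=0.2620637134; c=2·atan2(√a, √(1-a))=1.074840453; dist=6371·c=6847.809 ≈ 6847.8 km; running total=6847.8 km
Leg 1 bearing: y=sinΔλ·cosφ2=0.47329466, x=cosφ1·sinφ2-sinφ1·cosφ2·cosΔλ=-0.74130794; θ=atan2(y, x)=147.4434° ≈ 147.4°
Leg 2: φ1=-1.0776047, φ2=-0.6614117, Δφ=0.4161930, Δλ=-0.6392530 rad; a=sin²(Δφ/2)+cosφ1·cosφ2·sin²(Δλ/2)=0.0795682228; c=2·atan2(√a, √(1-a))=0.571919586; dist=6371·c=3643.700 ≈ 3643.7 km; running total=10491.5 km
Leg 2 bearing: y=sinΔλ·cosφ2=-0.47078945, x=cosφ1·sinφ2-sinφ1·cosφ2·cosΔλ=0.26703141; θ=atan2(y, x)=-60.4381° <0 so +360° → 299.5619° ≈ 299.6°
Leg 3: φ1=-0.6614117, φ2=-0.7712278, Δφ=-0.1098161, Δλ=0.5278870 rad; a=sin²(Δφ/2)+cosφ1·cosφ2·sin²(Δλ/2)=0.0415253040; c=2·atan2(√a, √(1-a))=0.410429860; dist=6371·c=2614.849 ≈ 2614.8 km; running total=13106.3 km
Leg 3 bearing: y=sinΔλ·cosφ2=0.36118736, x=cosφ1·sinφ2-sinφ1·cosφ2·cosΔλ=-0.16955089; θ=atan2(y, x)=115.1466° ≈ 115.1°
Leg 4: φ1=-0.7712278, φ2=0.3660130, Δφ=1.1372408, Δλ=2.6518917 rad; a=sin²(Δφ/2)+cosφ1·cosφ2·sin²(Δλ/2)=0.9201634222; c=2·atan2(√a, √(1-a))=2.568682212; dist=6371·c=16365.074 ≈ 16365.1 km; running total=29471.4 km
Leg 4 bearing: y=sinΔλ·cosφ2=0.43920606, x=cosφ1·sinφ2-sinφ1·cosφ2·cosΔλ=-0.31772446; θ=atan2(y, x)=125.8822° ≈ 125.9°
Leg 5: φ1=0.3660130, φ2=1.1199900, Δφ=0.7539770, Δλ=-1.8315730 rad; a=sin²(Δφ/2)+cosφ1·cosφ2·sin²(Δλ/2)=0.3913768347; c=2·atan2(√a, √(1-a))=1.351803791; dist=6371·c=8612.342 ≈ 8612.3 km; running total=38083.7 km
Leg 5 bearing: y=sinΔλ·cosφ2=-0.42096073, x=cosφ1·sinφ2-sinφ1·cosφ2·cosΔλ=0.88067934; θ=atan2(y, x)=-25.5476° <0 so +360° → 334.4524° ≈ 334.5°
Leg 6: φ1=1.1199900, φ2=-0.7347051, Δφ=-1.8546951, Δλ=-1.5558842 rad; a=sin²(Δφ/2)+cosφ1·cosφ2·sin²(Δλ/2)=0.7992875433; c=2·atan2(√a, √(1-a))=2.212517481; dist=6371·c=14095.949 ≈ 14095.9 km; running total=52179.6 km
Leg 6 bearing: y=sinΔλ·cosφ2=-0.74194599, x=cosφ1·sinφ2-sinφ1·cosφ2·cosΔλ=-0.30203313; θ=atan2(y, x)=-112.1504° <0 so +360° → 247.8496° ≈ 247.8°
Leg 7: φ1=-0.7347051, φ2=-0.9726161, Δφ=-0.2379111, Δλ=1.5589700 rad; a=sin²(Δφ/2)+cosφ1·cosφ2·sin²(Δλ/2)=0.2205457524; c=2·atan2(√a, √(1-a))=0.977727400; dist=6371·c=6229.101 ≈ 6229.1 km; running total=58408.7 km
Leg 7 bearing: y=sinΔλ·cosφ2=0.56310020, x=cosφ1·sinφ2-sinφ1·cosφ2·cosΔλ=-0.60871952; θ=atan2(y, x)=137.2294° ≈ 137.2°

Leg 1: dist=6847.8 km, bearing=147.4°
Leg 2: dist=3643.7 km, bearing=299.6°
Leg 3: dist=2614.8 km, bearing=115.1°
Leg 4: dist=16365.1 km, bearing=125.9°
Leg 5: dist=8612.3 km, bearing=334.5°
Leg 6: dist=14095.9 km, bearing=247.8°
Leg 7: dist=6229.1 km, bearing=137.2°
Total: 58408.7 km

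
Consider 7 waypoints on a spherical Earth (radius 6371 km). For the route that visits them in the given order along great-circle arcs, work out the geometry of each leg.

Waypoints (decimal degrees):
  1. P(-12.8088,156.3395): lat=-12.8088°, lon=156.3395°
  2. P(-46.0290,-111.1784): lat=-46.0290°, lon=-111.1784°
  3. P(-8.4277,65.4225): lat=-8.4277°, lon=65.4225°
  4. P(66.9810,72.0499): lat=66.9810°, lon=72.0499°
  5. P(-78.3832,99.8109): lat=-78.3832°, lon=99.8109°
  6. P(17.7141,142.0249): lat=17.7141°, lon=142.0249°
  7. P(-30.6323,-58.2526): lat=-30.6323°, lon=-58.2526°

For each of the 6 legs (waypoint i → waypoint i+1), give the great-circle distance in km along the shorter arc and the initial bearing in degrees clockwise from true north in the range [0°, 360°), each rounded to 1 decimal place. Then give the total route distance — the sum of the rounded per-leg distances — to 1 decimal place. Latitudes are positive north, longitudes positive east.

Leg 1: φ1=-0.2235557, φ2=-0.8033576, Δφ=-0.5798019, Δλ=-4.6690682 rad; a=sin²(Δφ/2)+cosφ1·cosφ2·sin²(Δλ/2)=0.4348827186; c=2·atan2(√a, √(1-a))=1.440190773; dist=6371·c=9175.455 ≈ 9175.5 km; running total=9175.5 km
Leg 1 bearing: y=sinΔλ·cosφ2=0.69364280, x=cosφ1·sinφ2-sinφ1·cosφ2·cosΔλ=-0.70844804; θ=atan2(y, x)=135.6050° ≈ 135.6°
Leg 2: φ1=-0.8033576, φ2=-0.1470911, Δφ=0.6562665, Δλ=3.0822672 rad; a=sin²(Δφ/2)+cosφ1·cosφ2·sin²(Δλ/2)=0.7900548992; c=2·atan2(√a, √(1-a))=2.189659809; dist=6371·c=13950.323 ≈ 13950.3 km; running total=23125.8 km
Leg 2 bearing: y=sinΔλ·cosφ2=0.05865045, x=cosφ1·sinφ2-sinφ1·cosφ2·cosΔλ=-0.81242399; θ=atan2(y, x)=175.8709° ≈ 175.9°
Leg 3: φ1=-0.1470911, φ2=1.1690390, Δφ=1.3161301, Δλ=0.1156700 rad; a=sin²(Δφ/2)+cosφ1·cosφ2·sin²(Δλ/2)=0.3753311980; c=2·atan2(√a, √(1-a))=1.318800131; dist=6371·c=8402.076 ≈ 8402.1 km; running total=31527.9 km
Leg 3 bearing: y=sinΔλ·cosφ2=0.04513036, x=cosφ1·sinφ2-sinφ1·cosφ2·cosΔλ=0.96736447; θ=atan2(y, x)=2.6711° ≈ 2.7°
Leg 4: φ1=1.1690390, φ2=-1.3680449, Δφ=-2.5370839, Δλ=0.4845209 rad; a=sin²(Δφ/2)+cosφ1·cosφ2·sin²(Δλ/2)=0.9159223211; c=2·atan2(√a, √(1-a))=2.553219408; dist=6371·c=16266.561 ≈ 16266.6 km; running total=47794.5 km
Leg 4 bearing: y=sinΔλ·cosφ2=0.09379274, x=cosφ1·sinφ2-sinφ1·cosφ2·cosΔλ=-0.54702597; θ=atan2(y, x)=170.2707° ≈ 170.3°
Leg 5: φ1=-1.3680449, φ2=0.3091694, Δφ=1.6772143, Δλ=0.7367733 rad; a=sin²(Δφ/2)+cosφ1·cosφ2·sin²(Δλ/2)=0.5779834892; c=2·atan2(√a, √(1-a))=1.727402663; dist=6371·c=11005.282 ≈ 11005.3 km; running total=58799.8 km
Leg 5 bearing: y=sinΔλ·cosφ2=0.64004447, x=cosφ1·sinφ2-sinφ1·cosφ2·cosΔλ=0.75234127; θ=atan2(y, x)=40.3890° ≈ 40.4°
Leg 6: φ1=0.3091694, φ2=-0.5346345, Δφ=-0.8438039, Δλ=-3.4955018 rad; a=sin²(Δφ/2)+cosφ1·cosφ2·sin²(Δλ/2)=0.9619460094; c=2·atan2(√a, √(1-a))=2.748926202; dist=6371·c=17513.409 ≈ 17513.4 km; running total=76313.2 km
Leg 6 bearing: y=sinΔλ·cosφ2=0.29820555, x=cosφ1·sinφ2-sinφ1·cosφ2·cosΔλ=-0.23978529; θ=atan2(y, x)=128.8026° ≈ 128.8°

Leg 1: dist=9175.5 km, bearing=135.6°
Leg 2: dist=13950.3 km, bearing=175.9°
Leg 3: dist=8402.1 km, bearing=2.7°
Leg 4: dist=16266.6 km, bearing=170.3°
Leg 5: dist=11005.3 km, bearing=40.4°
Leg 6: dist=17513.4 km, bearing=128.8°
Total: 76313.2 km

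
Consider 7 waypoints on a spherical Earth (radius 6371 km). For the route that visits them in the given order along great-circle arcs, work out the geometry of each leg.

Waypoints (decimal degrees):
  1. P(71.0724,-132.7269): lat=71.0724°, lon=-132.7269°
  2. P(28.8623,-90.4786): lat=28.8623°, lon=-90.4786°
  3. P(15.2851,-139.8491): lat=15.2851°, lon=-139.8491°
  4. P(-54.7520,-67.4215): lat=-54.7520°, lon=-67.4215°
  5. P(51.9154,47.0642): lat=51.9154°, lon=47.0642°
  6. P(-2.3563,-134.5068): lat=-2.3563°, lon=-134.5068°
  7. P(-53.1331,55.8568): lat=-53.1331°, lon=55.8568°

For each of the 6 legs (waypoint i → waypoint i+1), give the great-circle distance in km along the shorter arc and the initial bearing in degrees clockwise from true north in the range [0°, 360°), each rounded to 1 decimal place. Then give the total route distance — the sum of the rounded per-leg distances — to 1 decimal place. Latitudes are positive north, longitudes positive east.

Leg 1: dist=5356.5 km, bearing=127.8°
Leg 2: dist=5266.5 km, bearing=264.4°
Leg 3: dist=10308.5 km, bearing=146.6°
Leg 4: dist=15813.8 km, bearing=66.4°
Leg 5: dist=14502.4 km, bearing=2.1°
Leg 6: dist=13769.6 km, bearing=187.5°
Total: 65017.3 km

Leg 1: φ1=1.2404474, φ2=0.5037422, Δφ=-0.7367052, Δλ=0.7373719 rad; a=sin²(Δφ/2)+cosφ1·cosφ2·sin²(Δλ/2)=0.1665535282; c=2·atan2(√a, √(1-a))=0.840765047; dist=6371·c=5356.514 ≈ 5356.5 km; running total=5356.5 km
Leg 1 bearing: y=sinΔλ·cosφ2=0.58882774, x=cosφ1·sinφ2-sinφ1·cosφ2·cosΔλ=-0.45665709; θ=atan2(y, x)=127.7949° ≈ 127.8°
Leg 2: φ1=0.5037422, φ2=0.2667753, Δφ=-0.2369668, Δλ=-0.8616778 rad; a=sin²(Δφ/2)+cosφ1·cosφ2·sin²(Δλ/2)=0.1613210528; c=2·atan2(√a, √(1-a))=0.826631166; dist=6371·c=5266.467 ≈ 5266.5 km; running total=10623.0 km
Leg 2 bearing: y=sinΔλ·cosφ2=-0.73208954, x=cosφ1·sinφ2-sinφ1·cosφ2·cosΔλ=-0.07232696; θ=atan2(y, x)=-95.6422° <0 so +360° → 264.3578° ≈ 264.4°
Leg 3: φ1=0.2667753, φ2=-0.9556027, Δφ=-1.2223780, Δλ=1.2641001 rad; a=sin²(Δφ/2)+cosφ1·cosφ2·sin²(Δλ/2)=0.5236079712; c=2·atan2(√a, √(1-a))=1.618029830; dist=6371·c=10308.468 ≈ 10308.5 km; running total=20931.5 km
Leg 3 bearing: y=sinΔλ·cosφ2=0.55018623, x=cosφ1·sinφ2-sinφ1·cosφ2·cosΔλ=-0.83370604; θ=atan2(y, x)=146.5780° ≈ 146.6°
Leg 4: φ1=-0.9556027, φ2=0.9060947, Δφ=1.8616973, Δλ=1.9981524 rad; a=sin²(Δφ/2)+cosφ1·cosφ2·sin²(Δλ/2)=0.8951683011; c=2·atan2(√a, √(1-a))=2.482154529; dist=6371·c=15813.807 ≈ 15813.8 km; running total=36745.3 km
Leg 4 bearing: y=sinΔλ·cosφ2=0.56135008, x=cosφ1·sinφ2-sinφ1·cosφ2·cosΔλ=0.24546718; θ=atan2(y, x)=66.3812° ≈ 66.4°
Leg 5: φ1=0.9060947, φ2=-0.0411252, Δφ=-0.9472199, Δλ=-3.1690118 rad; a=sin²(Δφ/2)+cosφ1·cosφ2·sin²(Δλ/2)=0.8242158479; c=2·atan2(√a, √(1-a))=2.276318844; dist=6371·c=14502.427 ≈ 14502.4 km; running total=51247.7 km
Leg 5 bearing: y=sinΔλ·cosφ2=0.02739251, x=cosφ1·sinφ2-sinφ1·cosφ2·cosΔλ=0.76077985; θ=atan2(y, x)=2.0621° ≈ 2.1°
Leg 6: φ1=-0.0411252, φ2=-0.9273475, Δφ=-0.8862223, Δλ=3.3224716 rad; a=sin²(Δφ/2)+cosφ1·cosφ2·sin²(Δλ/2)=0.7783896134; c=2·atan2(√a, √(1-a))=2.161299701; dist=6371·c=13769.640 ≈ 13769.6 km; running total=65017.3 km
Leg 6 bearing: y=sinΔλ·cosφ2=-0.10792902, x=cosφ1·sinφ2-sinφ1·cosφ2·cosΔλ=-0.82361898; θ=atan2(y, x)=-172.5344° <0 so +360° → 187.4656° ≈ 187.5°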